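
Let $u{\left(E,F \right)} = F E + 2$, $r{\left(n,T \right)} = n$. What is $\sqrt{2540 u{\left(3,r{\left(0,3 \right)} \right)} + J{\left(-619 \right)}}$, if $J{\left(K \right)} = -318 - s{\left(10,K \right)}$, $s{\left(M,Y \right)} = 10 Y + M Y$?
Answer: $\sqrt{17142} \approx 130.93$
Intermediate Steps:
$u{\left(E,F \right)} = 2 + E F$ ($u{\left(E,F \right)} = E F + 2 = 2 + E F$)
$J{\left(K \right)} = -318 - 20 K$ ($J{\left(K \right)} = -318 - K \left(10 + 10\right) = -318 - K 20 = -318 - 20 K$)
$\sqrt{2540 u{\left(3,r{\left(0,3 \right)} \right)} + J{\left(-619 \right)}} = \sqrt{2540 \left(2 + 3 \cdot 0\right) - -12062} = \sqrt{2540 \left(2 + 0\right) + \left(-318 + 12380\right)} = \sqrt{2540 \cdot 2 + 12062} = \sqrt{5080 + 12062} = \sqrt{17142}$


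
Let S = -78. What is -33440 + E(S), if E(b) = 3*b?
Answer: -33674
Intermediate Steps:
-33440 + E(S) = -33440 + 3*(-78) = -33440 - 234 = -33674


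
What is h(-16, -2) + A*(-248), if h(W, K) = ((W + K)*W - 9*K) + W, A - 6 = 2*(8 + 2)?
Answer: -6158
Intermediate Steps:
A = 26 (A = 6 + 2*(8 + 2) = 6 + 2*10 = 6 + 20 = 26)
h(W, K) = W - 9*K + W*(K + W) (h(W, K) = ((K + W)*W - 9*K) + W = (W*(K + W) - 9*K) + W = (-9*K + W*(K + W)) + W = W - 9*K + W*(K + W))
h(-16, -2) + A*(-248) = (-16 + (-16)**2 - 9*(-2) - 2*(-16)) + 26*(-248) = (-16 + 256 + 18 + 32) - 6448 = 290 - 6448 = -6158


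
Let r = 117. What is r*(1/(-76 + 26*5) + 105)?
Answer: 73723/6 ≈ 12287.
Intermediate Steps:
r*(1/(-76 + 26*5) + 105) = 117*(1/(-76 + 26*5) + 105) = 117*(1/(-76 + 130) + 105) = 117*(1/54 + 105) = 117*(5671/54) = 73723/6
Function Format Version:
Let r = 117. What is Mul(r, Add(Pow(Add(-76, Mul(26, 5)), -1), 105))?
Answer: Rational(73723, 6) ≈ 12287.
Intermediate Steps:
Mul(r, Add(Pow(Add(-76, Mul(26, 5)), -1), 105)) = Mul(117, Add(Pow(Add(-76, Mul(26, 5)), -1), 105)) = Mul(117, Add(Pow(Add(-76, 130), -1), 105)) = Mul(117, Add(Pow(54, -1), 105)) = Mul(117, Add(Rational(1, 54), 105)) = Mul(117, Rational(5671, 54)) = Rational(73723, 6)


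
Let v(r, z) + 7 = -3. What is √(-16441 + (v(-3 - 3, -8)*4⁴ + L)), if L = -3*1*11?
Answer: I*√19034 ≈ 137.96*I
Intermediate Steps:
v(r, z) = -10 (v(r, z) = -7 - 3 = -10)
L = -33 (L = -3*11 = -33)
√(-16441 + (v(-3 - 3, -8)*4⁴ + L)) = √(-16441 + (-10*4⁴ - 33)) = √(-16441 + (-10*256 - 33)) = √(-16441 + (-2560 - 33)) = √(-16441 - 2593) = √(-19034) = I*√19034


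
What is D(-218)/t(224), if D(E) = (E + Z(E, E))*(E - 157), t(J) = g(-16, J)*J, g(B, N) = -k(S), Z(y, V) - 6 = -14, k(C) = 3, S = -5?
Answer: -14125/112 ≈ -126.12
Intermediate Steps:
Z(y, V) = -8 (Z(y, V) = 6 - 14 = -8)
g(B, N) = -3 (g(B, N) = -1*3 = -3)
t(J) = -3*J
D(E) = (-157 + E)*(-8 + E) (D(E) = (E - 8)*(E - 157) = (-8 + E)*(-157 + E) = (-157 + E)*(-8 + E))
D(-218)/t(224) = (1256 + (-218)² - 165*(-218))/((-3*224)) = (1256 + 47524 + 35970)/(-672) = 84750*(-1/672) = -14125/112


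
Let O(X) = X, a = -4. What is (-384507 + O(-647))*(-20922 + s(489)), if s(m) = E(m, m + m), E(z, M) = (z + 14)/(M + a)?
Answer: 3924242631925/487 ≈ 8.0580e+9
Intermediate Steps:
E(z, M) = (14 + z)/(-4 + M) (E(z, M) = (z + 14)/(M - 4) = (14 + z)/(-4 + M))
s(m) = (14 + m)/(-4 + 2*m) (s(m) = (14 + m)/(-4 + (m + m)) = (14 + m)/(-4 + 2*m))
(-384507 + O(-647))*(-20922 + s(489)) = (-384507 - 647)*(-20922 + (14 + 489)/(2*(-2 + 489))) = -385154*(-20922 + (1/2)*503/487) = -385154*(-20922 + (1/2)*(1/487)*503) = -385154*(-20922 + 503/974) = -385154*(-20377525/974) = 3924242631925/487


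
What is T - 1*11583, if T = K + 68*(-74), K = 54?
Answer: -16561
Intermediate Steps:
T = -4978 (T = 54 + 68*(-74) = 54 - 5032 = -4978)
T - 1*11583 = -4978 - 1*11583 = -4978 - 11583 = -16561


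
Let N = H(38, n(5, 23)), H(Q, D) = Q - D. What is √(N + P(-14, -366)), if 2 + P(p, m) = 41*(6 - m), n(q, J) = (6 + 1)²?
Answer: 7*√311 ≈ 123.45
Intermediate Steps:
n(q, J) = 49 (n(q, J) = 7² = 49)
N = -11 (N = 38 - 1*49 = 38 - 49 = -11)
P(p, m) = 244 - 41*m (P(p, m) = -2 + 41*(6 - m) = -2 + (246 - 41*m) = 244 - 41*m)
√(N + P(-14, -366)) = √(-11 + (244 - 41*(-366))) = √(-11 + (244 + 15006)) = √(-11 + 15250) = √15239 = 7*√311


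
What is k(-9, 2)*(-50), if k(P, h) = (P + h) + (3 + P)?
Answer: 650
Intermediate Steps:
k(P, h) = 3 + h + 2*P
k(-9, 2)*(-50) = (3 + 2 + 2*(-9))*(-50) = (3 + 2 - 18)*(-50) = -13*(-50) = 650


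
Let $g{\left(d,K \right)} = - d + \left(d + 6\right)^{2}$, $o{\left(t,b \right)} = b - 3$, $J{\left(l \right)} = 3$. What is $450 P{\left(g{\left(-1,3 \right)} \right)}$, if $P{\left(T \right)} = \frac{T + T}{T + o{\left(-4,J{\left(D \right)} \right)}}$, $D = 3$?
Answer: $900$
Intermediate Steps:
$o{\left(t,b \right)} = -3 + b$
$g{\left(d,K \right)} = \left(6 + d\right)^{2} - d$ ($g{\left(d,K \right)} = - d + \left(6 + d\right)^{2} = \left(6 + d\right)^{2} - d$)
$P{\left(T \right)} = 2$ ($P{\left(T \right)} = \frac{T + T}{T + \left(-3 + 3\right)} = \frac{2 T}{T + 0} = \frac{2 T}{T} = 2$)
$450 P{\left(g{\left(-1,3 \right)} \right)} = 450 \cdot 2 = 900$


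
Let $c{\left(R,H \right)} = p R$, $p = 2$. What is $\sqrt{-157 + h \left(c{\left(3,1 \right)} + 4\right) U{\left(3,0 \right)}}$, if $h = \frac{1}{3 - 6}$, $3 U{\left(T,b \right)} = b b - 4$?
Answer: $\frac{i \sqrt{1373}}{3} \approx 12.351 i$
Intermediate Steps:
$U{\left(T,b \right)} = - \frac{4}{3} + \frac{b^{2}}{3}$ ($U{\left(T,b \right)} = \frac{b b - 4}{3} = \frac{b^{2} - 4}{3} = \frac{-4 + b^{2}}{3} = - \frac{4}{3} + \frac{b^{2}}{3}$)
$c{\left(R,H \right)} = 2 R$
$h = - \frac{1}{3}$ ($h = \frac{1}{-3} = - \frac{1}{3} \approx -0.33333$)
$\sqrt{-157 + h \left(c{\left(3,1 \right)} + 4\right) U{\left(3,0 \right)}} = \sqrt{-157 + - \frac{2 \cdot 3 + 4}{3} \left(- \frac{4}{3} + \frac{0^{2}}{3}\right)} = \sqrt{-157 + - \frac{6 + 4}{3} \left(- \frac{4}{3} + \frac{1}{3} \cdot 0\right)} = \sqrt{-157 + \left(- \frac{1}{3}\right) 10 \left(- \frac{4}{3} + 0\right)} = \sqrt{-157 - - \frac{40}{9}} = \sqrt{-157 + \frac{40}{9}} = \sqrt{- \frac{1373}{9}} = \frac{i \sqrt{1373}}{3}$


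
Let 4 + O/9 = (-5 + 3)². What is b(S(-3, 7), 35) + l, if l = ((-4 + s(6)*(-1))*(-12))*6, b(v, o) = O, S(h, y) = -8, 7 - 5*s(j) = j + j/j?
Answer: 288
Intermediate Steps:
s(j) = 6/5 - j/5 (s(j) = 7/5 - (j + j/j)/5 = 7/5 - (j + 1)/5 = 7/5 - (1 + j)/5 = 7/5 + (-⅕ - j/5) = 6/5 - j/5)
O = 0 (O = -36 + 9*(-5 + 3)² = -36 + 9*(-2)² = -36 + 9*4 = -36 + 36 = 0)
b(v, o) = 0
l = 288 (l = ((-4 + (6/5 - ⅕*6)*(-1))*(-12))*6 = ((-4 + (6/5 - 6/5)*(-1))*(-12))*6 = ((-4 + 0*(-1))*(-12))*6 = ((-4 + 0)*(-12))*6 = -4*(-12)*6 = 48*6 = 288)
b(S(-3, 7), 35) + l = 0 + 288 = 288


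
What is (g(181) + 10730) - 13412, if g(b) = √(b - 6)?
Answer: -2682 + 5*√7 ≈ -2668.8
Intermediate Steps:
g(b) = √(-6 + b)
(g(181) + 10730) - 13412 = (√(-6 + 181) + 10730) - 13412 = (√175 + 10730) - 13412 = (5*√7 + 10730) - 13412 = (10730 + 5*√7) - 13412 = -2682 + 5*√7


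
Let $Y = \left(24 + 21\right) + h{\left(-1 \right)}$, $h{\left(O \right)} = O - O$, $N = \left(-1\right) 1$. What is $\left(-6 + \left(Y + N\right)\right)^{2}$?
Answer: $1444$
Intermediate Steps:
$N = -1$
$h{\left(O \right)} = 0$
$Y = 45$ ($Y = \left(24 + 21\right) + 0 = 45 + 0 = 45$)
$\left(-6 + \left(Y + N\right)\right)^{2} = \left(-6 + \left(45 - 1\right)\right)^{2} = \left(-6 + 44\right)^{2} = 38^{2} = 1444$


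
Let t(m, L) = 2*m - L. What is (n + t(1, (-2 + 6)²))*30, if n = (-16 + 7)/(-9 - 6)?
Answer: -402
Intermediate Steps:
n = ⅗ (n = -9/(-15) = -9*(-1/15) = ⅗ ≈ 0.60000)
t(m, L) = -L + 2*m
(n + t(1, (-2 + 6)²))*30 = (⅗ + (-(-2 + 6)² + 2*1))*30 = (⅗ + (-1*4² + 2))*30 = (⅗ + (-1*16 + 2))*30 = (⅗ + (-16 + 2))*30 = (⅗ - 14)*30 = -67/5*30 = -402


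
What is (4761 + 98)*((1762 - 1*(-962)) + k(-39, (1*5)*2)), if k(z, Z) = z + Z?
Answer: 13095005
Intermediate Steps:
k(z, Z) = Z + z
(4761 + 98)*((1762 - 1*(-962)) + k(-39, (1*5)*2)) = (4761 + 98)*((1762 - 1*(-962)) + ((1*5)*2 - 39)) = 4859*((1762 + 962) + (5*2 - 39)) = 4859*(2724 + (10 - 39)) = 4859*(2724 - 29) = 4859*2695 = 13095005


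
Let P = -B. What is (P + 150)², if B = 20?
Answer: 16900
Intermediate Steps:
P = -20 (P = -1*20 = -20)
(P + 150)² = (-20 + 150)² = 130² = 16900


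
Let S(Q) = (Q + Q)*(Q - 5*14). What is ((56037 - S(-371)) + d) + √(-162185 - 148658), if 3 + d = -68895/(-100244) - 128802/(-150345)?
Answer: -1362367008586459/5023728060 + I*√310843 ≈ -2.7119e+5 + 557.53*I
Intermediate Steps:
S(Q) = 2*Q*(-70 + Q) (S(Q) = (2*Q)*(Q - 70) = (2*Q)*(-70 + Q) = 2*Q*(-70 + Q))
d = -7314635359/5023728060 (d = -3 + (-68895/(-100244) - 128802/(-150345)) = -3 + (-68895*(-1/100244) - 128802*(-1/150345)) = -3 + (68895/100244 + 42934/50115) = -3 + 7756548821/5023728060 = -7314635359/5023728060 ≈ -1.4560)
((56037 - S(-371)) + d) + √(-162185 - 148658) = ((56037 - 2*(-371)*(-70 - 371)) - 7314635359/5023728060) + √(-162185 - 148658) = ((56037 - 2*(-371)*(-441)) - 7314635359/5023728060) + √(-310843) = ((56037 - 1*327222) - 7314635359/5023728060) + I*√310843 = ((56037 - 327222) - 7314635359/5023728060) + I*√310843 = (-271185 - 7314635359/5023728060) + I*√310843 = -1362367008586459/5023728060 + I*√310843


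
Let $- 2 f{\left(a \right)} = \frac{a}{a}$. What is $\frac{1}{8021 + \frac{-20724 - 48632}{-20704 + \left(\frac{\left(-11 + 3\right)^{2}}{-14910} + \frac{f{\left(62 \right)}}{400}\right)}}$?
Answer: $\frac{24695737811}{198167240818831} \approx 0.00012462$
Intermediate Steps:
$f{\left(a \right)} = - \frac{1}{2}$ ($f{\left(a \right)} = - \frac{a \frac{1}{a}}{2} = \left(- \frac{1}{2}\right) 1 = - \frac{1}{2}$)
$\frac{1}{8021 + \frac{-20724 - 48632}{-20704 + \left(\frac{\left(-11 + 3\right)^{2}}{-14910} + \frac{f{\left(62 \right)}}{400}\right)}} = \frac{1}{8021 + \frac{-20724 - 48632}{-20704 + \left(\frac{\left(-11 + 3\right)^{2}}{-14910} - \frac{1}{2 \cdot 400}\right)}} = \frac{1}{8021 - \frac{69356}{-20704 + \left(\left(-8\right)^{2} \left(- \frac{1}{14910}\right) - \frac{1}{800}\right)}} = \frac{1}{8021 - \frac{69356}{-20704 + \left(64 \left(- \frac{1}{14910}\right) - \frac{1}{800}\right)}} = \frac{1}{8021 - \frac{69356}{-20704 - \frac{6611}{1192800}}} = \frac{1}{8021 - \frac{69356}{- \frac{24695737811}{1192800}}} = \frac{1}{8021 - - \frac{82727836800}{24695737811}} = \frac{1}{8021 + \frac{82727836800}{24695737811}} = \frac{1}{\frac{198167240818831}{24695737811}} = \frac{24695737811}{198167240818831}$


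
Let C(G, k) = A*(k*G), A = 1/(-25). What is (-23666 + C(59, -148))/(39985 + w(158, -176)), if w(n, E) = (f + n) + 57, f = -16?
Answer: -291459/502300 ≈ -0.58025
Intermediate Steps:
A = -1/25 ≈ -0.040000
w(n, E) = 41 + n (w(n, E) = (-16 + n) + 57 = 41 + n)
C(G, k) = -G*k/25 (C(G, k) = -k*G/25 = -G*k/25)
(-23666 + C(59, -148))/(39985 + w(158, -176)) = (-23666 - 1/25*59*(-148))/(39985 + (41 + 158)) = (-23666 + 8732/25)/(39985 + 199) = -582918/25/40184 = -582918/25*1/40184 = -291459/502300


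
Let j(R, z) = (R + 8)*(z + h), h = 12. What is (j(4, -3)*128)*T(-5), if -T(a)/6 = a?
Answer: 414720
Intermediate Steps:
T(a) = -6*a
j(R, z) = (8 + R)*(12 + z) (j(R, z) = (R + 8)*(z + 12) = (8 + R)*(12 + z))
(j(4, -3)*128)*T(-5) = ((96 + 8*(-3) + 12*4 + 4*(-3))*128)*(-6*(-5)) = ((96 - 24 + 48 - 12)*128)*30 = (108*128)*30 = 13824*30 = 414720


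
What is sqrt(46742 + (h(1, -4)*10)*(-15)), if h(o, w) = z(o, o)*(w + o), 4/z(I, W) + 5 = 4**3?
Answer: sqrt(162815102)/59 ≈ 216.27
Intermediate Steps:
z(I, W) = 4/59 (z(I, W) = 4/(-5 + 4**3) = 4/(-5 + 64) = 4/59)
h(o, w) = 4*o/59 + 4*w/59 (h(o, w) = 4*(w + o)/59 = 4*(o + w)/59 = 4*o/59 + 4*w/59)
sqrt(46742 + (h(1, -4)*10)*(-15)) = sqrt(46742 + (((4/59)*1 + (4/59)*(-4))*10)*(-15)) = sqrt(46742 + ((4/59 - 16/59)*10)*(-15)) = sqrt(46742 - 12/59*10*(-15)) = sqrt(46742 - 120/59*(-15)) = sqrt(46742 + 1800/59) = sqrt(2759578/59) = sqrt(162815102)/59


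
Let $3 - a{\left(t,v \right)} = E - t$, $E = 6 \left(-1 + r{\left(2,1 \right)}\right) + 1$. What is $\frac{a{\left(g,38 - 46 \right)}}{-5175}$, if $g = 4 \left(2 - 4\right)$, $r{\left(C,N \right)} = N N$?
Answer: $\frac{2}{1725} \approx 0.0011594$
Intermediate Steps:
$r{\left(C,N \right)} = N^{2}$
$g = -8$ ($g = 4 \left(-2\right) = -8$)
$E = 1$ ($E = 6 \left(-1 + 1^{2}\right) + 1 = 6 \left(-1 + 1\right) + 1 = 6 \cdot 0 + 1 = 0 + 1 = 1$)
$a{\left(t,v \right)} = 2 + t$ ($a{\left(t,v \right)} = 3 - \left(1 - t\right) = 3 + \left(-1 + t\right) = 2 + t$)
$\frac{a{\left(g,38 - 46 \right)}}{-5175} = \frac{2 - 8}{-5175} = \left(-6\right) \left(- \frac{1}{5175}\right) = \frac{2}{1725}$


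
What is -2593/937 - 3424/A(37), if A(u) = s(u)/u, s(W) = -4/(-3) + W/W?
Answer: -356138119/6559 ≈ -54298.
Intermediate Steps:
s(W) = 7/3 (s(W) = -4*(-1/3) + 1 = 4/3 + 1 = 7/3)
A(u) = 7/(3*u)
-2593/937 - 3424/A(37) = -2593/937 - 3424/((7/3)/37) = -2593*1/937 - 3424/((7/3)*(1/37)) = -2593/937 - 3424/7/111 = -2593/937 - 3424*111/7 = -2593/937 - 380064/7 = -356138119/6559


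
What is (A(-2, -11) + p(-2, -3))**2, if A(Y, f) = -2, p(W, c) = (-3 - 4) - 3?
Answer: 144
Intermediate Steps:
p(W, c) = -10 (p(W, c) = -7 - 3 = -10)
(A(-2, -11) + p(-2, -3))**2 = (-2 - 10)**2 = (-12)**2 = 144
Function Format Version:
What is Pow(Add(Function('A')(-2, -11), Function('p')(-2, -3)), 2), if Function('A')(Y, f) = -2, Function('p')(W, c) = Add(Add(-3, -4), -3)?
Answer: 144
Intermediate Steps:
Function('p')(W, c) = -10 (Function('p')(W, c) = Add(-7, -3) = -10)
Pow(Add(Function('A')(-2, -11), Function('p')(-2, -3)), 2) = Pow(Add(-2, -10), 2) = Pow(-12, 2) = 144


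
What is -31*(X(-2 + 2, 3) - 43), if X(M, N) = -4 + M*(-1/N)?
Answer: 1457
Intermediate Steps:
X(M, N) = -4 - M/N
-31*(X(-2 + 2, 3) - 43) = -31*((-4 - 1*(-2 + 2)/3) - 43) = -31*((-4 - 1*0*⅓) - 43) = -31*((-4 + 0) - 43) = -31*(-4 - 43) = -31*(-47) = 1457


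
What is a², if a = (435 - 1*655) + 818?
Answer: 357604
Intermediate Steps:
a = 598 (a = (435 - 655) + 818 = -220 + 818 = 598)
a² = 598² = 357604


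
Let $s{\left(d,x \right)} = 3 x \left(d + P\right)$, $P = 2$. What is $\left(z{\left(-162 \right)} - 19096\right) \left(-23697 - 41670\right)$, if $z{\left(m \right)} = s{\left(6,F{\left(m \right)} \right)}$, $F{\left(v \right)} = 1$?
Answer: $1246679424$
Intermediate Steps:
$s{\left(d,x \right)} = 3 x \left(2 + d\right)$ ($s{\left(d,x \right)} = 3 x \left(d + 2\right) = 3 x \left(2 + d\right)$)
$z{\left(m \right)} = 24$ ($z{\left(m \right)} = 3 \cdot 1 \left(2 + 6\right) = 3 \cdot 1 \cdot 8 = 24$)
$\left(z{\left(-162 \right)} - 19096\right) \left(-23697 - 41670\right) = \left(24 - 19096\right) \left(-23697 - 41670\right) = \left(-19072\right) \left(-65367\right) = 1246679424$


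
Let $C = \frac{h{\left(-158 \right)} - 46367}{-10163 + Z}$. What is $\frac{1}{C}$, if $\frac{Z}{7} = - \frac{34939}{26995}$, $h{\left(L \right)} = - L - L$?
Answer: $\frac{274594758}{1243146745} \approx 0.22089$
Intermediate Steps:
$h{\left(L \right)} = - 2 L$
$Z = - \frac{244573}{26995}$ ($Z = 7 \left(- \frac{34939}{26995}\right) = - \frac{244573}{26995} \approx -9.0599$)
$C = \frac{1243146745}{274594758}$ ($C = \frac{\left(-2\right) \left(-158\right) - 46367}{-10163 - \frac{244573}{26995}} = \frac{316 - 46367}{- \frac{274594758}{26995}} = \left(-46051\right) \left(- \frac{26995}{274594758}\right) = \frac{1243146745}{274594758} \approx 4.5272$)
$\frac{1}{C} = \frac{1}{\frac{1243146745}{274594758}} = \frac{274594758}{1243146745}$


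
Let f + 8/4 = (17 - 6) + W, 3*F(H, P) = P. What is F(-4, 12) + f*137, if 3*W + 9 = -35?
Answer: -2317/3 ≈ -772.33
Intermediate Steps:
W = -44/3 (W = -3 + (⅓)*(-35) = -3 - 35/3 = -44/3 ≈ -14.667)
F(H, P) = P/3
f = -17/3 (f = -2 + ((17 - 6) - 44/3) = -2 + (11 - 44/3) = -2 - 11/3 = -17/3 ≈ -5.6667)
F(-4, 12) + f*137 = (⅓)*12 - 17/3*137 = 4 - 2329/3 = -2317/3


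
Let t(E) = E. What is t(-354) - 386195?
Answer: -386549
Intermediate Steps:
t(-354) - 386195 = -354 - 386195 = -386549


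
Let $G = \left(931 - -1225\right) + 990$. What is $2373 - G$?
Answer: $-773$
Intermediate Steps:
$G = 3146$ ($G = \left(931 + 1225\right) + 990 = 2156 + 990 = 3146$)
$2373 - G = 2373 - 3146 = -773$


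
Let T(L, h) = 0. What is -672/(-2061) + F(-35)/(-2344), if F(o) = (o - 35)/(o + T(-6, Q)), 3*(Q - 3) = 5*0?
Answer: 261841/805164 ≈ 0.32520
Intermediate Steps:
Q = 3 (Q = 3 + (5*0)/3 = 3 + (1/3)*0 = 3 + 0 = 3)
F(o) = (-35 + o)/o (F(o) = (o - 35)/(o + 0) = (-35 + o)/o)
-672/(-2061) + F(-35)/(-2344) = -672/(-2061) + ((-35 - 35)/(-35))/(-2344) = -672*(-1/2061) - 1/35*(-70)*(-1/2344) = 224/687 + 2*(-1/2344) = 224/687 - 1/1172 = 261841/805164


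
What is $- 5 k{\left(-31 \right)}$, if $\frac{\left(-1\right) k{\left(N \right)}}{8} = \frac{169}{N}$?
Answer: $- \frac{6760}{31} \approx -218.06$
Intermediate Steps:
$k{\left(N \right)} = - \frac{1352}{N}$ ($k{\left(N \right)} = - 8 \frac{169}{N} = - \frac{1352}{N}$)
$- 5 k{\left(-31 \right)} = - 5 \left(- \frac{1352}{-31}\right) = - 5 \left(\left(-1352\right) \left(- \frac{1}{31}\right)\right) = \left(-5\right) \frac{1352}{31} = - \frac{6760}{31}$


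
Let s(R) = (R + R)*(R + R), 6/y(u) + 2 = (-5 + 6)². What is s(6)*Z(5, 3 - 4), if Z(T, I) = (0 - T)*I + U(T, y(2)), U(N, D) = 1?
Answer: 864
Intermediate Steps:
y(u) = -6 (y(u) = 6/(-2 + (-5 + 6)²) = 6/(-2 + 1²) = 6/(-2 + 1) = 6/(-1) = 6*(-1) = -6)
s(R) = 4*R² (s(R) = (2*R)*(2*R) = 4*R²)
Z(T, I) = 1 - I*T (Z(T, I) = (0 - T)*I + 1 = (-T)*I + 1 = -I*T + 1 = 1 - I*T)
s(6)*Z(5, 3 - 4) = (4*6²)*(1 - 1*(3 - 4)*5) = (4*36)*(1 - 1*(-1)*5) = 144*(1 + 5) = 144*6 = 864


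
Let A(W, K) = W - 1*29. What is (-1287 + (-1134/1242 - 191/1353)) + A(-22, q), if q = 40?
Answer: -41670028/31119 ≈ -1339.1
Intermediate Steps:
A(W, K) = -29 + W (A(W, K) = W - 29 = -29 + W)
(-1287 + (-1134/1242 - 191/1353)) + A(-22, q) = (-1287 + (-1134/1242 - 191/1353)) + (-29 - 22) = (-1287 + (-1134*1/1242 - 191*1/1353)) - 51 = (-1287 + (-21/23 - 191/1353)) - 51 = (-1287 - 32806/31119) - 51 = -40082959/31119 - 51 = -41670028/31119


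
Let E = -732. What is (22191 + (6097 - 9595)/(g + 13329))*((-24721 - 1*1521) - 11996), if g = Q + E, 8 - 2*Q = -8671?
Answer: -9580769849262/11291 ≈ -8.4853e+8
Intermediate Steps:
Q = 8679/2 (Q = 4 - 1/2*(-8671) = 4 + 8671/2 = 8679/2 ≈ 4339.5)
g = 7215/2 (g = 8679/2 - 732 = 7215/2 ≈ 3607.5)
(22191 + (6097 - 9595)/(g + 13329))*((-24721 - 1*1521) - 11996) = (22191 + (6097 - 9595)/(7215/2 + 13329))*((-24721 - 1*1521) - 11996) = (22191 - 3498/33873/2)*((-24721 - 1521) - 11996) = (22191 - 3498*2/33873)*(-26242 - 11996) = (22191 - 2332/11291)*(-38238) = (250556249/11291)*(-38238) = -9580769849262/11291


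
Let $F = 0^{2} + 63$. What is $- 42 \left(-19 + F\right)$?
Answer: $-1848$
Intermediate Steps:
$F = 63$ ($F = 0 + 63 = 63$)
$- 42 \left(-19 + F\right) = - 42 \left(-19 + 63\right) = \left(-42\right) 44 = -1848$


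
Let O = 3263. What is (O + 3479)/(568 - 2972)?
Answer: -3371/1202 ≈ -2.8045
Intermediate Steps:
(O + 3479)/(568 - 2972) = (3263 + 3479)/(568 - 2972) = 6742/(-2404) = 6742*(-1/2404) = -3371/1202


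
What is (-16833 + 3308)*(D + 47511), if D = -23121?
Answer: -329874750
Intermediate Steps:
(-16833 + 3308)*(D + 47511) = (-16833 + 3308)*(-23121 + 47511) = -13525*24390 = -329874750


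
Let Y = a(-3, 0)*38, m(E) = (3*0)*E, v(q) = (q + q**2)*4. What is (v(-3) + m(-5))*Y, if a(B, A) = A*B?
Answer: 0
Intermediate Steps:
v(q) = 4*q + 4*q**2
m(E) = 0 (m(E) = 0*E = 0)
Y = 0 (Y = (0*(-3))*38 = 0*38 = 0)
(v(-3) + m(-5))*Y = (4*(-3)*(1 - 3) + 0)*0 = (4*(-3)*(-2) + 0)*0 = (24 + 0)*0 = 24*0 = 0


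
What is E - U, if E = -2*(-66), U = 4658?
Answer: -4526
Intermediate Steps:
E = 132
E - U = 132 - 1*4658 = 132 - 4658 = -4526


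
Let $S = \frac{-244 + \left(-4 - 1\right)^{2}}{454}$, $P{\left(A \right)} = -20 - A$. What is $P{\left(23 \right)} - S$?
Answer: $- \frac{19303}{454} \approx -42.518$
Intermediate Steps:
$S = - \frac{219}{454}$ ($S = \left(-244 + \left(-5\right)^{2}\right) \frac{1}{454} = \left(-244 + 25\right) \frac{1}{454} = \left(-219\right) \frac{1}{454} = - \frac{219}{454} \approx -0.48238$)
$P{\left(23 \right)} - S = \left(-20 - 23\right) - - \frac{219}{454} = \left(-20 - 23\right) + \frac{219}{454} = -43 + \frac{219}{454} = - \frac{19303}{454}$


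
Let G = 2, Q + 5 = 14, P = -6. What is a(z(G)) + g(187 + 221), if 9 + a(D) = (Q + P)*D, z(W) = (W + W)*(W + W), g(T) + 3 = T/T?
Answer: 37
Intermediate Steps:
Q = 9 (Q = -5 + 14 = 9)
g(T) = -2 (g(T) = -3 + T/T = -3 + 1 = -2)
z(W) = 4*W² (z(W) = (2*W)*(2*W) = 4*W²)
a(D) = -9 + 3*D (a(D) = -9 + (9 - 6)*D = -9 + 3*D)
a(z(G)) + g(187 + 221) = (-9 + 3*(4*2²)) - 2 = (-9 + 3*(4*4)) - 2 = (-9 + 3*16) - 2 = (-9 + 48) - 2 = 39 - 2 = 37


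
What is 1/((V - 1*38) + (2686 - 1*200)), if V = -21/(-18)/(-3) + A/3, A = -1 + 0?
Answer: 18/44051 ≈ 0.00040862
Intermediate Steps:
A = -1
V = -13/18 (V = -21/(-18)/(-3) - 1/3 = -21*(-1/18)*(-⅓) - 1*⅓ = (7/6)*(-⅓) - ⅓ = -7/18 - ⅓ = -13/18 ≈ -0.72222)
1/((V - 1*38) + (2686 - 1*200)) = 1/((-13/18 - 1*38) + (2686 - 1*200)) = 1/((-13/18 - 38) + (2686 - 200)) = 1/(-697/18 + 2486) = 1/(44051/18) = 18/44051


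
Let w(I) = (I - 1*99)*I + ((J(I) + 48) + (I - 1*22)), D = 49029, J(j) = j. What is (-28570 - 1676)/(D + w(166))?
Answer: -30246/60509 ≈ -0.49986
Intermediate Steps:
w(I) = 26 + 2*I + I*(-99 + I) (w(I) = (I - 1*99)*I + ((I + 48) + (I - 1*22)) = (I - 99)*I + ((48 + I) + (I - 22)) = (-99 + I)*I + ((48 + I) + (-22 + I)) = I*(-99 + I) + (26 + 2*I) = 26 + 2*I + I*(-99 + I))
(-28570 - 1676)/(D + w(166)) = (-28570 - 1676)/(49029 + (26 + 166² - 97*166)) = -30246/(49029 + (26 + 27556 - 16102)) = -30246/(49029 + 11480) = -30246/60509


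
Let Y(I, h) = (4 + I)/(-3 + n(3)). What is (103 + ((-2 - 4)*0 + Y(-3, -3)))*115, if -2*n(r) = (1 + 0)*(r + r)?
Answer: 70955/6 ≈ 11826.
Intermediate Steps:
n(r) = -r (n(r) = -(1 + 0)*(r + r)/2 = -2*r/2 = -r)
Y(I, h) = -2/3 - I/6 (Y(I, h) = (4 + I)/(-3 - 1*3) = (4 + I)/(-3 - 3) = (4 + I)/(-6) = (4 + I)*(-1/6) = -2/3 - I/6)
(103 + ((-2 - 4)*0 + Y(-3, -3)))*115 = (103 + ((-2 - 4)*0 + (-2/3 - 1/6*(-3))))*115 = (103 + (-6*0 + (-2/3 + 1/2)))*115 = (103 + (0 - 1/6))*115 = (103 - 1/6)*115 = (617/6)*115 = 70955/6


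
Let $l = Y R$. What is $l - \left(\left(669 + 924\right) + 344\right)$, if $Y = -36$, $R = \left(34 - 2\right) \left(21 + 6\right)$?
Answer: $-33041$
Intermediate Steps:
$R = 864$ ($R = 32 \cdot 27 = 864$)
$l = -31104$ ($l = \left(-36\right) 864 = -31104$)
$l - \left(\left(669 + 924\right) + 344\right) = -31104 - \left(\left(669 + 924\right) + 344\right) = -31104 - \left(1593 + 344\right) = -31104 - 1937 = -33041$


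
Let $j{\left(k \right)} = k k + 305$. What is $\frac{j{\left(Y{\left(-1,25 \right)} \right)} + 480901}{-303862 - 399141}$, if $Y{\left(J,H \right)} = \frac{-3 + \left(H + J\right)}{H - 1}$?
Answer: $- \frac{30797233}{44992192} \approx -0.6845$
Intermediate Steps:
$Y{\left(J,H \right)} = \frac{-3 + H + J}{-1 + H}$
$j{\left(k \right)} = 305 + k^{2}$ ($j{\left(k \right)} = k^{2} + 305 = 305 + k^{2}$)
$\frac{j{\left(Y{\left(-1,25 \right)} \right)} + 480901}{-303862 - 399141} = \frac{\left(305 + \left(\frac{-3 + 25 - 1}{-1 + 25}\right)^{2}\right) + 480901}{-303862 - 399141} = \frac{\left(305 + \left(\frac{1}{24} \cdot 21\right)^{2}\right) + 480901}{-703003} = \left(\left(305 + \left(\frac{1}{24} \cdot 21\right)^{2}\right) + 480901\right) \left(- \frac{1}{703003}\right) = \left(\left(305 + \left(\frac{7}{8}\right)^{2}\right) + 480901\right) \left(- \frac{1}{703003}\right) = \left(\left(305 + \frac{49}{64}\right) + 480901\right) \left(- \frac{1}{703003}\right) = \left(\frac{19569}{64} + 480901\right) \left(- \frac{1}{703003}\right) = \frac{30797233}{64} \left(- \frac{1}{703003}\right) = - \frac{30797233}{44992192}$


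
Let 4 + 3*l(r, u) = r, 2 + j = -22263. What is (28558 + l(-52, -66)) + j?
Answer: 18823/3 ≈ 6274.3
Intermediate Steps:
j = -22265 (j = -2 - 22263 = -22265)
l(r, u) = -4/3 + r/3
(28558 + l(-52, -66)) + j = (28558 + (-4/3 + (⅓)*(-52))) - 22265 = (28558 + (-4/3 - 52/3)) - 22265 = (28558 - 56/3) - 22265 = 85618/3 - 22265 = 18823/3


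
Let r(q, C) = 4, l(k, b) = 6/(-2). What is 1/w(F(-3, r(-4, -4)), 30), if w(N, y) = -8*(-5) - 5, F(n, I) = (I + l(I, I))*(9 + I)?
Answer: 1/35 ≈ 0.028571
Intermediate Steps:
l(k, b) = -3 (l(k, b) = 6*(-½) = -3)
F(n, I) = (-3 + I)*(9 + I) (F(n, I) = (I - 3)*(9 + I) = (-3 + I)*(9 + I))
w(N, y) = 35 (w(N, y) = 40 - 5 = 35)
1/w(F(-3, r(-4, -4)), 30) = 1/35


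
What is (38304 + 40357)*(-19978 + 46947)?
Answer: 2121408509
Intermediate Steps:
(38304 + 40357)*(-19978 + 46947) = 78661*26969 = 2121408509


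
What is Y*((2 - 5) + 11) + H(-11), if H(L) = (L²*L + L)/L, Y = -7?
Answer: 66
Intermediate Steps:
H(L) = (L + L³)/L (H(L) = (L³ + L)/L = (L + L³)/L)
Y*((2 - 5) + 11) + H(-11) = -7*((2 - 5) + 11) + (1 + (-11)²) = -7*(-3 + 11) + (1 + 121) = -7*8 + 122 = -56 + 122 = 66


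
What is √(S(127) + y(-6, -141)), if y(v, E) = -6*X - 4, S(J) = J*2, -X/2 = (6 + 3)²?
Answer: √1222 ≈ 34.957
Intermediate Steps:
X = -162 (X = -2*(6 + 3)² = -2*9² = -2*81 = -162)
S(J) = 2*J
y(v, E) = 968 (y(v, E) = -6*(-162) - 4 = 972 - 4 = 968)
√(S(127) + y(-6, -141)) = √(2*127 + 968) = √(254 + 968) = √1222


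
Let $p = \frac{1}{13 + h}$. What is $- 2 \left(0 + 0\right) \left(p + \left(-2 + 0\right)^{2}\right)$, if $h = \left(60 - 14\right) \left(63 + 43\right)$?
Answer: $0$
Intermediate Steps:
$h = 4876$ ($h = 46 \cdot 106 = 4876$)
$p = \frac{1}{4889}$ ($p = \frac{1}{13 + 4876} = \frac{1}{4889} \approx 0.00020454$)
$- 2 \left(0 + 0\right) \left(p + \left(-2 + 0\right)^{2}\right) = - 2 \left(0 + 0\right) \left(\frac{1}{4889} + \left(-2 + 0\right)^{2}\right) = \left(-2\right) 0 \left(\frac{1}{4889} + \left(-2\right)^{2}\right) = 0 \left(\frac{1}{4889} + 4\right) = 0 \cdot \frac{19557}{4889} = 0$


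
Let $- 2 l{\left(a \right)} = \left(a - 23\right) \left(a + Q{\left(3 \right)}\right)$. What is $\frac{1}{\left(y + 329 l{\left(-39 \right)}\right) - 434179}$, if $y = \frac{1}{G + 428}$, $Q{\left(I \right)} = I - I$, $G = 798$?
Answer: $- \frac{1226}{1019958439} \approx -1.202 \cdot 10^{-6}$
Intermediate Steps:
$Q{\left(I \right)} = 0$
$y = \frac{1}{1226}$ ($y = \frac{1}{798 + 428} = \frac{1}{1226} \approx 0.00081566$)
$l{\left(a \right)} = - \frac{a \left(-23 + a\right)}{2}$ ($l{\left(a \right)} = - \frac{\left(a - 23\right) \left(a + 0\right)}{2} = - \frac{\left(-23 + a\right) a}{2} = - \frac{a \left(-23 + a\right)}{2}$)
$\frac{1}{\left(y + 329 l{\left(-39 \right)}\right) - 434179} = \frac{1}{\left(\frac{1}{1226} + 329 \cdot \frac{1}{2} \left(-39\right) \left(23 - -39\right)\right) - 434179} = \frac{1}{\left(\frac{1}{1226} + 329 \cdot \frac{1}{2} \left(-39\right) \left(23 + 39\right)\right) - 434179} = \frac{1}{\left(\frac{1}{1226} + 329 \cdot \frac{1}{2} \left(-39\right) 62\right) - 434179} = \frac{1}{\left(\frac{1}{1226} + 329 \left(-1209\right)\right) - 434179} = \frac{1}{\left(\frac{1}{1226} - 397761\right) - 434179} = \frac{1}{- \frac{487654985}{1226} - 434179} = \frac{1}{- \frac{1019958439}{1226}} = - \frac{1226}{1019958439}$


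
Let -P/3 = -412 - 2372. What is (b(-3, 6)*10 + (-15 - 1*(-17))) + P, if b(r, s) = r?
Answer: 8324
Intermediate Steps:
P = 8352 (P = -3*(-412 - 2372) = -3*(-2784) = 8352)
(b(-3, 6)*10 + (-15 - 1*(-17))) + P = (-3*10 + (-15 - 1*(-17))) + 8352 = (-30 + (-15 + 17)) + 8352 = (-30 + 2) + 8352 = -28 + 8352 = 8324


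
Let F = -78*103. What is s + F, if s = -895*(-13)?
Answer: 3601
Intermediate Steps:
F = -8034
s = 11635
s + F = 11635 - 8034 = 3601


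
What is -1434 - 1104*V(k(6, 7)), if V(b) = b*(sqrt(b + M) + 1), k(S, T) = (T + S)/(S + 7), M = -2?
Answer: -2538 - 1104*I ≈ -2538.0 - 1104.0*I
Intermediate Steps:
k(S, T) = (S + T)/(7 + S)
V(b) = b*(1 + sqrt(-2 + b)) (V(b) = b*(sqrt(b - 2) + 1) = b*(sqrt(-2 + b) + 1) = b*(1 + sqrt(-2 + b)))
-1434 - 1104*V(k(6, 7)) = -1434 - 1104*(6 + 7)/(7 + 6)*(1 + sqrt(-2 + (6 + 7)/(7 + 6))) = -1434 - 1104*13/13*(1 + sqrt(-2 + 13/13)) = -1434 - 1104*(1/13)*13*(1 + sqrt(-2 + (1/13)*13)) = -1434 - 1104*(1 + sqrt(-2 + 1)) = -1434 - 1104*(1 + sqrt(-1)) = -1434 - 1104*(1 + I) = -1434 + (-1104 - 1104*I) = -2538 - 1104*I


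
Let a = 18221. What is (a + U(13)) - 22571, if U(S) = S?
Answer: -4337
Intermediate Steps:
(a + U(13)) - 22571 = (18221 + 13) - 22571 = 18234 - 22571 = -4337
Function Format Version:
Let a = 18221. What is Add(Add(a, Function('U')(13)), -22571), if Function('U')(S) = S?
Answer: -4337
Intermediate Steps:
Add(Add(a, Function('U')(13)), -22571) = Add(Add(18221, 13), -22571) = Add(18234, -22571) = -4337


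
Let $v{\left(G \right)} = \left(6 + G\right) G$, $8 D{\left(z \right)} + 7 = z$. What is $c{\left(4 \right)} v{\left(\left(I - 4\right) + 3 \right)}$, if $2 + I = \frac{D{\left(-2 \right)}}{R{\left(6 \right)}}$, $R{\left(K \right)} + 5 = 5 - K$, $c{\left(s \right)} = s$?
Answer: $- \frac{2295}{64} \approx -35.859$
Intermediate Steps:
$R{\left(K \right)} = - K$ ($R{\left(K \right)} = -5 - \left(-5 + K\right) = - K$)
$D{\left(z \right)} = - \frac{7}{8} + \frac{z}{8}$
$I = - \frac{29}{16}$ ($I = -2 + \frac{- \frac{7}{8} + \frac{1}{8} \left(-2\right)}{\left(-1\right) 6} = -2 + \frac{- \frac{7}{8} - \frac{1}{4}}{-6} = -2 - - \frac{3}{16} = -2 + \frac{3}{16} = - \frac{29}{16} \approx -1.8125$)
$v{\left(G \right)} = G \left(6 + G\right)$
$c{\left(4 \right)} v{\left(\left(I - 4\right) + 3 \right)} = 4 \left(\left(- \frac{29}{16} - 4\right) + 3\right) \left(6 + \left(\left(- \frac{29}{16} - 4\right) + 3\right)\right) = 4 \left(- \frac{93}{16} + 3\right) \left(6 + \left(- \frac{93}{16} + 3\right)\right) = 4 \left(- \frac{45 \left(6 - \frac{45}{16}\right)}{16}\right) = 4 \left(\left(- \frac{45}{16}\right) \frac{51}{16}\right) = 4 \left(- \frac{2295}{256}\right) = - \frac{2295}{64}$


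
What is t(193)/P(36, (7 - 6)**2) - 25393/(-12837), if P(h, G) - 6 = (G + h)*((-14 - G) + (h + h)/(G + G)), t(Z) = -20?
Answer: 6541993/3350457 ≈ 1.9526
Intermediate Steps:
P(h, G) = 6 + (G + h)*(-14 - G + h/G) (P(h, G) = 6 + (G + h)*((-14 - G) + (h + h)/(G + G)) = 6 + (G + h)*((-14 - G) + (2*h)/((2*G))) = 6 + (G + h)*((-14 - G) + (2*h)*(1/(2*G))) = 6 + (G + h)*((-14 - G) + h/G) = 6 + (G + h)*(-14 - G + h/G))
t(193)/P(36, (7 - 6)**2) - 25393/(-12837) = -20/(6 - ((7 - 6)**2)**2 - 14*(7 - 6)**2 - 13*36 + 36**2/(7 - 6)**2 - 1*(7 - 6)**2*36) - 25393/(-12837) = -20/(6 - (1**2)**2 - 14*1**2 - 468 + 1296/1**2 - 1*1**2*36) - 25393*(-1/12837) = -20/(6 - 1*1**2 - 14*1 - 468 + 1296/1 - 1*1*36) + 25393/12837 = -20/(6 - 1*1 - 14 - 468 + 1*1296 - 36) + 25393/12837 = -20/(6 - 1 - 14 - 468 + 1296 - 36) + 25393/12837 = -20/783 + 25393/12837 = 6541993/3350457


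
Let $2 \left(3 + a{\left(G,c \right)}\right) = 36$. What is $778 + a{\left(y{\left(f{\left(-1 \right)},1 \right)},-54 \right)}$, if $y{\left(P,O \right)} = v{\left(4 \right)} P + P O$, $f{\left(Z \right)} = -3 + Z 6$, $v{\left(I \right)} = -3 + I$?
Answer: $793$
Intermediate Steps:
$f{\left(Z \right)} = -3 + 6 Z$
$y{\left(P,O \right)} = P + O P$ ($y{\left(P,O \right)} = \left(-3 + 4\right) P + P O = 1 P + O P = P + O P$)
$a{\left(G,c \right)} = 15$ ($a{\left(G,c \right)} = -3 + \frac{1}{2} \cdot 36 = -3 + 18 = 15$)
$778 + a{\left(y{\left(f{\left(-1 \right)},1 \right)},-54 \right)} = 778 + 15 = 793$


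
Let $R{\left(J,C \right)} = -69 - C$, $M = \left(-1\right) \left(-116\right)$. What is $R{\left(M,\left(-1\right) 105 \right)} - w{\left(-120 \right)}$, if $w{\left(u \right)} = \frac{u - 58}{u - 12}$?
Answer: $\frac{2287}{66} \approx 34.651$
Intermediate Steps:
$M = 116$
$w{\left(u \right)} = \frac{-58 + u}{-12 + u}$
$R{\left(M,\left(-1\right) 105 \right)} - w{\left(-120 \right)} = \left(-69 - \left(-1\right) 105\right) - \frac{-58 - 120}{-12 - 120} = \left(-69 - -105\right) - \frac{1}{-132} \left(-178\right) = \left(-69 + 105\right) - \left(- \frac{1}{132}\right) \left(-178\right) = 36 - \frac{89}{66} = \frac{2287}{66}$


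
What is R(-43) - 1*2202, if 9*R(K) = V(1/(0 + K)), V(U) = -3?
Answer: -6607/3 ≈ -2202.3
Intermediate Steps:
R(K) = -1/3 (R(K) = (1/9)*(-3) = -1/3)
R(-43) - 1*2202 = -1/3 - 1*2202 = -1/3 - 2202 = -6607/3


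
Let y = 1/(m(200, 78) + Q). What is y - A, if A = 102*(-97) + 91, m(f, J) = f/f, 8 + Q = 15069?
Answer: 147652787/15062 ≈ 9803.0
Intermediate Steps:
Q = 15061 (Q = -8 + 15069 = 15061)
m(f, J) = 1
A = -9803 (A = -9894 + 91 = -9803)
y = 1/15062 (y = 1/(1 + 15061) = 1/15062 ≈ 6.6392e-5)
y - A = 1/15062 - 1*(-9803) = 1/15062 + 9803 = 147652787/15062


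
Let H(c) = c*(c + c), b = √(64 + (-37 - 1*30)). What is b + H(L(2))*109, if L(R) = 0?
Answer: I*√3 ≈ 1.732*I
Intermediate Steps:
b = I*√3 (b = √(64 + (-37 - 30)) = √(64 - 67) = √(-3) = I*√3 ≈ 1.732*I)
H(c) = 2*c² (H(c) = c*(2*c) = 2*c²)
b + H(L(2))*109 = I*√3 + (2*0²)*109 = I*√3 + (2*0)*109 = I*√3 + 0*109 = I*√3 + 0 = I*√3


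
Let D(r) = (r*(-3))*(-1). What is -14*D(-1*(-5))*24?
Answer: -5040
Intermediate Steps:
D(r) = 3*r (D(r) = -3*r*(-1) = 3*r)
-14*D(-1*(-5))*24 = -42*(-1*(-5))*24 = -42*5*24 = -14*15*24 = -210*24 = -5040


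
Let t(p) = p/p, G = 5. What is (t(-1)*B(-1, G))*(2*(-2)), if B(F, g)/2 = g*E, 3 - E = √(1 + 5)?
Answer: -120 + 40*√6 ≈ -22.020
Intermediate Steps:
E = 3 - √6 (E = 3 - √(1 + 5) = 3 - √6 ≈ 0.55051)
t(p) = 1
B(F, g) = 2*g*(3 - √6) (B(F, g) = 2*(g*(3 - √6)) = 2*g*(3 - √6))
(t(-1)*B(-1, G))*(2*(-2)) = (1*(2*5*(3 - √6)))*(2*(-2)) = (1*(30 - 10*√6))*(-4) = (30 - 10*√6)*(-4) = -120 + 40*√6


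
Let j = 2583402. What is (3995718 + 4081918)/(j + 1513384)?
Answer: 4038818/2048393 ≈ 1.9717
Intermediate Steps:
(3995718 + 4081918)/(j + 1513384) = (3995718 + 4081918)/(2583402 + 1513384) = 8077636/4096786 = 8077636*(1/4096786) = 4038818/2048393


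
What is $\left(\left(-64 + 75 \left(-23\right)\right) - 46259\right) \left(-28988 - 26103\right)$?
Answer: $2647012368$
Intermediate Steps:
$\left(\left(-64 + 75 \left(-23\right)\right) - 46259\right) \left(-28988 - 26103\right) = \left(\left(-64 - 1725\right) - 46259\right) \left(-55091\right) = \left(-1789 - 46259\right) \left(-55091\right) = \left(-48048\right) \left(-55091\right) = 2647012368$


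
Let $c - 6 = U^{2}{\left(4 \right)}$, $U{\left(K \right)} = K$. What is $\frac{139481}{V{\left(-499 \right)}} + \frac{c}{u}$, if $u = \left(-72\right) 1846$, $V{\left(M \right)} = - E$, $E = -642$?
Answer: $\frac{1544890379}{7110792} \approx 217.26$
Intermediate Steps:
$V{\left(M \right)} = 642$ ($V{\left(M \right)} = \left(-1\right) \left(-642\right) = 642$)
$u = -132912$
$c = 22$ ($c = 6 + 4^{2} = 6 + 16 = 22$)
$\frac{139481}{V{\left(-499 \right)}} + \frac{c}{u} = \frac{139481}{642} + \frac{22}{-132912} = 139481 \cdot \frac{1}{642} + 22 \left(- \frac{1}{132912}\right) = \frac{139481}{642} - \frac{11}{66456} = \frac{1544890379}{7110792}$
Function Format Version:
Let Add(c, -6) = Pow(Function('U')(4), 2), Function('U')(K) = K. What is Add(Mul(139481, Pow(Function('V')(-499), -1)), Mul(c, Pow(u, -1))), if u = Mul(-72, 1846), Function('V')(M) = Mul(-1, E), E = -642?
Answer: Rational(1544890379, 7110792) ≈ 217.26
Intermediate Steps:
Function('V')(M) = 642 (Function('V')(M) = Mul(-1, -642) = 642)
u = -132912
c = 22 (c = Add(6, Pow(4, 2)) = Add(6, 16) = 22)
Add(Mul(139481, Pow(Function('V')(-499), -1)), Mul(c, Pow(u, -1))) = Add(Mul(139481, Pow(642, -1)), Mul(22, Pow(-132912, -1))) = Add(Mul(139481, Rational(1, 642)), Mul(22, Rational(-1, 132912))) = Add(Rational(139481, 642), Rational(-11, 66456)) = Rational(1544890379, 7110792)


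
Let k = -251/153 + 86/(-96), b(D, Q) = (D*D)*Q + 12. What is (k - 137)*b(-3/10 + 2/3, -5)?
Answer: -139298363/88128 ≈ -1580.6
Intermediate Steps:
b(D, Q) = 12 + Q*D² (b(D, Q) = D²*Q + 12 = Q*D² + 12 = 12 + Q*D²)
k = -6209/2448 (k = -251*1/153 + 86*(-1/96) = -251/153 - 43/48 = -6209/2448 ≈ -2.5364)
(k - 137)*b(-3/10 + 2/3, -5) = (-6209/2448 - 137)*(12 - 5*(-3/10 + 2/3)²) = -341585*(12 - 5*(-3*⅒ + 2*(⅓))²)/2448 = -341585*(12 - 5*(-3/10 + ⅔)²)/2448 = -341585*(12 - 5*(11/30)²)/2448 = -341585*(12 - 5*121/900)/2448 = -341585*(12 - 121/180)/2448 = -341585/2448*2039/180 = -139298363/88128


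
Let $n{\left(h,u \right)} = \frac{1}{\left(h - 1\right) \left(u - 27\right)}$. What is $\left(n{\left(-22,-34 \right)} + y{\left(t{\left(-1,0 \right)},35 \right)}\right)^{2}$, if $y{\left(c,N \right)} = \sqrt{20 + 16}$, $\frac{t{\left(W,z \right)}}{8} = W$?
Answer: $\frac{70879561}{1968409} \approx 36.009$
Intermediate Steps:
$t{\left(W,z \right)} = 8 W$
$y{\left(c,N \right)} = 6$ ($y{\left(c,N \right)} = \sqrt{36} = 6$)
$n{\left(h,u \right)} = \frac{1}{\left(-1 + h\right) \left(-27 + u\right)}$
$\left(n{\left(-22,-34 \right)} + y{\left(t{\left(-1,0 \right)},35 \right)}\right)^{2} = \left(\frac{1}{27 - -34 - -594 - -748} + 6\right)^{2} = \left(\frac{1}{27 + 34 + 594 + 748} + 6\right)^{2} = \left(\frac{1}{1403} + 6\right)^{2} = \left(\frac{8419}{1403}\right)^{2} = \frac{70879561}{1968409}$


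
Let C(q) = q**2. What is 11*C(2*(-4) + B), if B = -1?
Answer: 891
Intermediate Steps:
11*C(2*(-4) + B) = 11*(2*(-4) - 1)**2 = 11*(-8 - 1)**2 = 11*(-9)**2 = 11*81 = 891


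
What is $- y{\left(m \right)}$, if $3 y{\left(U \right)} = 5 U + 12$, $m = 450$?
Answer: $-754$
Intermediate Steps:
$y{\left(U \right)} = 4 + \frac{5 U}{3}$ ($y{\left(U \right)} = \frac{5 U + 12}{3} = \frac{12 + 5 U}{3} = 4 + \frac{5 U}{3}$)
$- y{\left(m \right)} = - (4 + \frac{5}{3} \cdot 450) = - (4 + 750) = \left(-1\right) 754 = -754$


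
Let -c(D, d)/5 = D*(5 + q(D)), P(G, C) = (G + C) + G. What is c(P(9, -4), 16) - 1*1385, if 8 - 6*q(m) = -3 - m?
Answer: -6080/3 ≈ -2026.7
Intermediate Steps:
q(m) = 11/6 + m/6 (q(m) = 4/3 - (-3 - m)/6 = 4/3 + (1/2 + m/6) = 11/6 + m/6)
P(G, C) = C + 2*G (P(G, C) = (C + G) + G = C + 2*G)
c(D, d) = -5*D*(41/6 + D/6) (c(D, d) = -5*D*(5 + (11/6 + D/6)) = -5*D*(41/6 + D/6))
c(P(9, -4), 16) - 1*1385 = -5*(-4 + 2*9)*(41 + (-4 + 2*9))/6 - 1*1385 = -5*(-4 + 18)*(41 + (-4 + 18))/6 - 1385 = -5/6*14*(41 + 14) - 1385 = -5/6*14*55 - 1385 = -1925/3 - 1385 = -6080/3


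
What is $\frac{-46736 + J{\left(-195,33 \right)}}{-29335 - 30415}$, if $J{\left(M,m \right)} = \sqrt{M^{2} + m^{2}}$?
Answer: $\frac{23368}{29875} - \frac{3 \sqrt{4346}}{59750} \approx 0.77888$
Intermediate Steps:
$\frac{-46736 + J{\left(-195,33 \right)}}{-29335 - 30415} = \frac{-46736 + \sqrt{\left(-195\right)^{2} + 33^{2}}}{-29335 - 30415} = \frac{-46736 + \sqrt{38025 + 1089}}{-59750} = \left(-46736 + \sqrt{39114}\right) \left(- \frac{1}{59750}\right) = \left(-46736 + 3 \sqrt{4346}\right) \left(- \frac{1}{59750}\right) = \frac{23368}{29875} - \frac{3 \sqrt{4346}}{59750}$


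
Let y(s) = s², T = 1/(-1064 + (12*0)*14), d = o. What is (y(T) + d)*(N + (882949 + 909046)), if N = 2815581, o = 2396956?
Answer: 82256880879140201/7448 ≈ 1.1044e+13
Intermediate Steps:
d = 2396956
T = -1/1064 (T = 1/(-1064 + 0*14) = 1/(-1064 + 0) = 1/(-1064) = -1/1064 ≈ -0.00093985)
(y(T) + d)*(N + (882949 + 909046)) = ((-1/1064)² + 2396956)*(2815581 + (882949 + 909046)) = (1/1132096 + 2396956)*(2815581 + 1791995) = (2713584299777/1132096)*4607576 = 82256880879140201/7448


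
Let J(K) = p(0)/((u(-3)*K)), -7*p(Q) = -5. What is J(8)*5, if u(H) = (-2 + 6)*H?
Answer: -25/672 ≈ -0.037202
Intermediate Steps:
u(H) = 4*H
p(Q) = 5/7 (p(Q) = -1/7*(-5) = 5/7)
J(K) = -5/(84*K) (J(K) = 5/(7*(((4*(-3))*K))) = 5/(7*((-12*K))) = 5*(-1/(12*K))/7 = -5/(84*K))
J(8)*5 = -5/84/8*5 = -5/84*1/8*5 = -5/672*5 = -25/672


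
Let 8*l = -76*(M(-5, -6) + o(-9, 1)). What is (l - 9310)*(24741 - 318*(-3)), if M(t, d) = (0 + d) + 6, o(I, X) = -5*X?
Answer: -475999875/2 ≈ -2.3800e+8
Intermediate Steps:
M(t, d) = 6 + d (M(t, d) = d + 6 = 6 + d)
l = 95/2 (l = (-76*((6 - 6) - 5*1))/8 = (-76*(0 - 5))/8 = (-76*(-5))/8 = (⅛)*380 = 95/2 ≈ 47.500)
(l - 9310)*(24741 - 318*(-3)) = (95/2 - 9310)*(24741 - 318*(-3)) = -18525*(24741 + 954)/2 = -18525/2*25695 = -475999875/2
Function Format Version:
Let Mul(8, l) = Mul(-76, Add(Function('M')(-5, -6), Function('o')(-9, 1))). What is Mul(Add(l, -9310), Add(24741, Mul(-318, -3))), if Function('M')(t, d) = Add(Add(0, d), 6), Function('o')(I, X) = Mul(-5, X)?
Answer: Rational(-475999875, 2) ≈ -2.3800e+8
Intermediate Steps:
Function('M')(t, d) = Add(6, d) (Function('M')(t, d) = Add(d, 6) = Add(6, d))
l = Rational(95, 2) (l = Mul(Rational(1, 8), Mul(-76, Add(Add(6, -6), Mul(-5, 1)))) = Mul(Rational(1, 8), Mul(-76, Add(0, -5))) = Mul(Rational(1, 8), Mul(-76, -5)) = Mul(Rational(1, 8), 380) = Rational(95, 2) ≈ 47.500)
Mul(Add(l, -9310), Add(24741, Mul(-318, -3))) = Mul(Add(Rational(95, 2), -9310), Add(24741, Mul(-318, -3))) = Mul(Rational(-18525, 2), Add(24741, 954)) = Mul(Rational(-18525, 2), 25695) = Rational(-475999875, 2)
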